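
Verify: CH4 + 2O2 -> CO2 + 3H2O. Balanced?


Equation: CH4 + 2O2 -> CO2 + 3H2O
Check atoms: C: 1=1, H: 4≠6, O: 4≠5
Not balanced

No, not balanced


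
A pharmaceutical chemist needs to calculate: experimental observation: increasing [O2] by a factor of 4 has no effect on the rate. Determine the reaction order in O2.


rate ∝ [O2]^n
rate ∝ [O2]^0
Order in O2: 0

0


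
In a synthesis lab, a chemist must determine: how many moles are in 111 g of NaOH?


M(NaOH) = 40.0 g/mol
n = mass/M = 111/40.0 = 2.775 mol

2.775 mol


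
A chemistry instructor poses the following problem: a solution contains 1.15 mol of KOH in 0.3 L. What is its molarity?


M = n/V = 1.15/0.3 = 3.833 mol/L

3.833 M


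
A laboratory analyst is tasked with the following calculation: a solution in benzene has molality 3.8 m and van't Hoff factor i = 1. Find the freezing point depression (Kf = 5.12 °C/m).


ΔTf = Kf × m × i
= 5.12 × 3.8 × 1
= 19.456 °C

19.456 °C


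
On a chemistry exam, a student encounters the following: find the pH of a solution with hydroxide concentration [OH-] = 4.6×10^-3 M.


pOH = -log10([OH-]) = -log10(4.6×10^-3)
= 3 - log10(4.6) = 2.34
pH = 14 - pOH = 14 - 2.34 = 11.66

11.66


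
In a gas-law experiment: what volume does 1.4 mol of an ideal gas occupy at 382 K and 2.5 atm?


PV = nRT  (R = 0.08206 L·atm/(mol·K))
V = nRT/P = 1.4×0.08206×382/2.5
= 17.554 L

17.554 L


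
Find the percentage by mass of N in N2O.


M(N2O) = 2×14.01 + 1×16.0 = 44.02 g/mol
Mass of N = 2 × 14.01 = 28.02 g/mol
% N = 28.02/44.02 × 100 = 63.65%

63.65%


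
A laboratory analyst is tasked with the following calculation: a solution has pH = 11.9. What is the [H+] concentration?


[H+] = 10^(-pH) = 10^(-11.9)
= 1.26×10^-12 M

1.26×10^-12 M


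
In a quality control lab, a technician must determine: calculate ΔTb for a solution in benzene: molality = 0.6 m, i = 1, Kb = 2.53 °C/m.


ΔTb = Kb × m × i
= 2.53 × 0.6 × 1
= 1.518 °C

1.518 °C


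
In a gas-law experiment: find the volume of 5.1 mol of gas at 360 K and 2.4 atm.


PV = nRT  (R = 0.08206 L·atm/(mol·K))
V = nRT/P = 5.1×0.08206×360/2.4
= 62.776 L

62.776 L


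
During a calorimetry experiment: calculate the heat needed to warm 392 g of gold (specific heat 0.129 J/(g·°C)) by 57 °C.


q = mcΔT = 392 × 0.129 × 57
= 2882.38 J

2882.38 J


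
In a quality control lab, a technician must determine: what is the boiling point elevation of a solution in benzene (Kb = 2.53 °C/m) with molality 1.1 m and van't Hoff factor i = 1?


ΔTb = Kb × m × i
= 2.53 × 1.1 × 1
= 2.783 °C

2.783 °C


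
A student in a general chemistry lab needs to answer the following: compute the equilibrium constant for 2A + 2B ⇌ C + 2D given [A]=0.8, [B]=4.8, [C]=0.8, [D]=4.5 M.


Kc = [C][D]^2/([A]^2[B]^2)
= (0.8^1 × 4.5^2)/(0.8^2 × 4.8^2)
= 16.2/14.7456
= 1.099

1.099


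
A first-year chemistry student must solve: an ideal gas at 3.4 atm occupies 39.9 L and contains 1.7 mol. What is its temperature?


PV = nRT  (R = 0.08206 L·atm/(mol·K))
T = PV/(nR) = 3.4×39.9/(1.7×0.08206)
= 135.66/0.139502
= 972.46 K

972.46 K


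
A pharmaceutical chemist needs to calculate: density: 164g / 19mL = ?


ρ = mass/volume
= 164/19
= 8.632 g/mL

8.632 g/mL


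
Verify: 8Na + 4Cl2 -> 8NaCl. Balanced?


Equation: 8Na + 4Cl2 -> 8NaCl
Check atoms: Cl: 8=8, Na: 8=8
Balanced

Yes, balanced


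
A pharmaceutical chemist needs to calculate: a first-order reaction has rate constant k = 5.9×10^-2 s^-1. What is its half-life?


t½ = ln2/k = 0.693147/(5.9×10^-2 s^-1)
= 11.75 s

11.75 s


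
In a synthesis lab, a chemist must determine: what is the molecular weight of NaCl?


M(NaCl) = 1×22.99 + 1×35.45
= 22.99 + 35.45
= 58.44 g/mol

58.44 g/mol


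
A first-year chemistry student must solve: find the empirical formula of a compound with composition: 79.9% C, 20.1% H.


Assume 100 g sample. Moles of each element:
  C: 79.9/12.01 = 6.653 mol
  H: 20.1/1.008 = 19.94 mol
Divide by smallest (6.653):
  C: 6.653/6.653 = 1.0
  H: 19.94/6.653 = 3.0
Empirical formula: CH3

CH3


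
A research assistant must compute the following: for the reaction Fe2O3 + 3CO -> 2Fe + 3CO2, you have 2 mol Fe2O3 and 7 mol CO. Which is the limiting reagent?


Mole ratio available / coefficient:
  Fe2O3: 2/1 = 2.000
  CO: 7/3 = 2.333
Smaller ratio is limiting.

Fe2O3


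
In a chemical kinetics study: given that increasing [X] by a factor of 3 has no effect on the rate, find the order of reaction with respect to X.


rate ∝ [X]^n
rate ∝ [X]^0
Order in X: 0

0


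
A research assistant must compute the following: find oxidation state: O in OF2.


F is always -1; 2(-1) + x = 0, so O = +2
Oxidation number: +2

+2


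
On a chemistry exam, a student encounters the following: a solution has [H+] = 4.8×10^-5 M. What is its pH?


pH = -log10([H+]) = -log10(4.8×10^-5)
= 5 - log10(4.8)
= 5 - 0.68
= 4.32

4.32


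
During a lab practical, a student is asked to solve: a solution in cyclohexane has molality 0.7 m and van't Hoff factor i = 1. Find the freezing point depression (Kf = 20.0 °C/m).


ΔTf = Kf × m × i
= 20.0 × 0.7 × 1
= 14.0 °C

14.0 °C


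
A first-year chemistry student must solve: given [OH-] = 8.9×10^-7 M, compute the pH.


pOH = -log10([OH-]) = -log10(8.9×10^-7)
= 7 - log10(8.9) = 6.05
pH = 14 - pOH = 14 - 6.05 = 7.95

7.95


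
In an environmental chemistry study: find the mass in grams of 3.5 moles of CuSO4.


M(CuSO4) = 159.62 g/mol
mass = n × M = 3.5 × 159.62 = 558.67 g

558.67 g


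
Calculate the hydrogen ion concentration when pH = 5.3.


[H+] = 10^(-pH) = 10^(-5.3)
= 5.01×10^-6 M

5.01×10^-6 M


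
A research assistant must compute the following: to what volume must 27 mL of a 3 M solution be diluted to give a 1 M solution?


C1V1 = C2V2
3 × 27 = 1 × V2
V2 = 81/1 = 81.0 mL

81.0 mL


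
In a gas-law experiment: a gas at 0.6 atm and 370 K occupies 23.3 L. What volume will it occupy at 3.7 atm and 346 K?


P1V1/T1 = P2V2/T2
V2 = P1V1T2/(T1P2)
= 0.6×23.3×346/(370×3.7)
= 3.533 L

3.533 L


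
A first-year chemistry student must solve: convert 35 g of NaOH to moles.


M(NaOH) = 40.0 g/mol
n = mass/M = 35/40.0 = 0.875 mol

0.875 mol


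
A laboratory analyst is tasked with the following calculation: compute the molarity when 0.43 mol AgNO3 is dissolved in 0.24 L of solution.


M = n/V = 0.43/0.24 = 1.792 mol/L

1.792 M


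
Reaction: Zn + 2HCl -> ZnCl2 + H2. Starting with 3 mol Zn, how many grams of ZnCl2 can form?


Mole ratio ZnCl2:Zn = 1:1
n(ZnCl2) = 3 × 1/1 = 3.000 mol
mass = 3.000 × 136.28 = 408.84 g

408.84 g


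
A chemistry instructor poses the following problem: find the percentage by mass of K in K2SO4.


M(K2SO4) = 2×39.1 + 1×32.07 + 4×16.0 = 174.27 g/mol
Mass of K = 2 × 39.1 = 78.20 g/mol
% K = 78.20/174.27 × 100 = 44.87%

44.87%


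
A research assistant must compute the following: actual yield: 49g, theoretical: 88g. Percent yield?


% yield = actual/theoretical × 100
= 49/88 × 100
= 55.68%

55.68%


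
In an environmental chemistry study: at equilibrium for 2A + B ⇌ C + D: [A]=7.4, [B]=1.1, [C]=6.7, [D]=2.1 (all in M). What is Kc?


Kc = [C][D]/([A]^2[B])
= (6.7^1 × 2.1^1)/(7.4^2 × 1.1^1)
= 14.07/60.236
= 0.2336

0.2336


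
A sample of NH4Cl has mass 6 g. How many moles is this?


M(NH4Cl) = 53.49 g/mol
n = mass/M = 6/53.49 = 0.1122 mol

0.1122 mol


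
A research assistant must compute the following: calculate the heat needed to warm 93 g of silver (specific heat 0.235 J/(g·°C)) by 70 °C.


q = mcΔT = 93 × 0.235 × 70
= 1529.85 J

1529.85 J


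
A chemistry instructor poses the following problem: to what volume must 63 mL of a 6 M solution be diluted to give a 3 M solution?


C1V1 = C2V2
6 × 63 = 3 × V2
V2 = 378/3 = 126.0 mL

126.0 mL


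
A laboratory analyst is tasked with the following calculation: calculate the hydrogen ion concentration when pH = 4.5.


[H+] = 10^(-pH) = 10^(-4.5)
= 3.16×10^-5 M

3.16×10^-5 M


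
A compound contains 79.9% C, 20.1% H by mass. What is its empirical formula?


Assume 100 g sample. Moles of each element:
  C: 79.9/12.01 = 6.653 mol
  H: 20.1/1.008 = 19.94 mol
Divide by smallest (6.653):
  C: 6.653/6.653 = 1.0
  H: 19.94/6.653 = 3.0
Empirical formula: CH3

CH3


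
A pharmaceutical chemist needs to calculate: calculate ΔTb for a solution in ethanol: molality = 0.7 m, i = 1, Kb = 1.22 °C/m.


ΔTb = Kb × m × i
= 1.22 × 0.7 × 1
= 0.854 °C

0.854 °C


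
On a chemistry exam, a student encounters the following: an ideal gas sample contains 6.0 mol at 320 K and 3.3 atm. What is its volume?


PV = nRT  (R = 0.08206 L·atm/(mol·K))
V = nRT/P = 6.0×0.08206×320/3.3
= 47.744 L

47.744 L


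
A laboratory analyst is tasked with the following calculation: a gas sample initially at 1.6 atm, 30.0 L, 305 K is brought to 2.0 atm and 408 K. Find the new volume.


P1V1/T1 = P2V2/T2
V2 = P1V1T2/(T1P2)
= 1.6×30.0×408/(305×2.0)
= 32.105 L

32.105 L


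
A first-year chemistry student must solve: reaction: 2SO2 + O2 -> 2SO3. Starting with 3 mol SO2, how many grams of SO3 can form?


Mole ratio SO3:SO2 = 2:2
n(SO3) = 3 × 2/2 = 3.000 mol
mass = 3.000 × 80.07 = 240.21 g

240.21 g


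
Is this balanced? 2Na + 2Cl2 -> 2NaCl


Equation: 2Na + 2Cl2 -> 2NaCl
Check atoms: Cl: 4≠2, Na: 2=2
Not balanced

No, not balanced


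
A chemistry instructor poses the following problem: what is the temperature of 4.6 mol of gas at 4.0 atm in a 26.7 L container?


PV = nRT  (R = 0.08206 L·atm/(mol·K))
T = PV/(nR) = 4.0×26.7/(4.6×0.08206)
= 106.80/0.377476
= 282.93 K

282.93 K


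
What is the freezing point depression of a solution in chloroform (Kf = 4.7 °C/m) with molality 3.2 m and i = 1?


ΔTf = Kf × m × i
= 4.7 × 3.2 × 1
= 15.04 °C

15.04 °C


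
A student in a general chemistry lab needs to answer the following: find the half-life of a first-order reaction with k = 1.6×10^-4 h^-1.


t½ = ln2/k = 0.693147/(1.6×10^-4 h^-1)
= 4332 h

4332 h


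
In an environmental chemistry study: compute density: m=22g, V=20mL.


ρ = mass/volume
= 22/20
= 1.1 g/mL

1.1 g/mL


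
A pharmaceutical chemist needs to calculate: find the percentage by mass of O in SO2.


M(SO2) = 1×32.07 + 2×16.0 = 64.07 g/mol
Mass of O = 2 × 16.0 = 32.00 g/mol
% O = 32.00/64.07 × 100 = 49.95%

49.95%


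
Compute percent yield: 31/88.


% yield = actual/theoretical × 100
= 31/88 × 100
= 35.23%

35.23%


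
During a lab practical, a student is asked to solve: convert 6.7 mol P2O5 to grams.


M(P2O5) = 141.94 g/mol
mass = n × M = 6.7 × 141.94 = 951.00 g

951.00 g


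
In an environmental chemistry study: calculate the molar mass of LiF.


M(LiF) = 1×6.94 + 1×19.0
= 6.94 + 19.0
= 25.94 g/mol

25.94 g/mol


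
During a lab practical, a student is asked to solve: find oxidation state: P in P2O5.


2x + 5(-2) = 0, so x = +5
Oxidation number: +5

+5


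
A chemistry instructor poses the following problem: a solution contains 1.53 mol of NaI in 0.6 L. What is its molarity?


M = n/V = 1.53/0.6 = 2.550 mol/L

2.550 M


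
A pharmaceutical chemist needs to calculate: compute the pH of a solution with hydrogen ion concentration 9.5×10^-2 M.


pH = -log10([H+]) = -log10(9.5×10^-2)
= 2 - log10(9.5)
= 2 - 0.98
= 1.02

1.02


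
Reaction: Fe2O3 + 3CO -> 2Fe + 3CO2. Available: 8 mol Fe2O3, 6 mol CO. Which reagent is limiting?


Mole ratio available / coefficient:
  Fe2O3: 8/1 = 8.000
  CO: 6/3 = 2.000
Smaller ratio is limiting.

CO


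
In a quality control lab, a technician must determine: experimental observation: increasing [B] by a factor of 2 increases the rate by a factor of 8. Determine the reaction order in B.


rate ∝ [B]^n
2^n = 8 → n = 3
Order in B: 3

3


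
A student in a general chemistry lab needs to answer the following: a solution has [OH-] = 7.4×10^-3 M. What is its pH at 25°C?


pOH = -log10([OH-]) = -log10(7.4×10^-3)
= 3 - log10(7.4) = 2.13
pH = 14 - pOH = 14 - 2.13 = 11.87

11.87


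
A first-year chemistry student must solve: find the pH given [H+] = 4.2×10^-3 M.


pH = -log10([H+]) = -log10(4.2×10^-3)
= 3 - log10(4.2)
= 3 - 0.62
= 2.38

2.38


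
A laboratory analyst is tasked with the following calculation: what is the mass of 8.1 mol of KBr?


M(KBr) = 119.0 g/mol
mass = n × M = 8.1 × 119.0 = 963.90 g

963.90 g


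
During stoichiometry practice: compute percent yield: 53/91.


% yield = actual/theoretical × 100
= 53/91 × 100
= 58.24%

58.24%


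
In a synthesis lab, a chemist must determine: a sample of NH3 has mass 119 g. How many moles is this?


M(NH3) = 17.03 g/mol
n = mass/M = 119/17.03 = 6.9877 mol

6.9877 mol


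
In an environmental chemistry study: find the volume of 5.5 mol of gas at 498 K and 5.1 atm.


PV = nRT  (R = 0.08206 L·atm/(mol·K))
V = nRT/P = 5.5×0.08206×498/5.1
= 44.071 L

44.071 L


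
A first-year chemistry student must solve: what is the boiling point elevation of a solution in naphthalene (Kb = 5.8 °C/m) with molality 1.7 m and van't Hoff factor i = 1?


ΔTb = Kb × m × i
= 5.8 × 1.7 × 1
= 9.86 °C

9.86 °C


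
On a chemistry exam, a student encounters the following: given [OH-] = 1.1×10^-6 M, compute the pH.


pOH = -log10([OH-]) = -log10(1.1×10^-6)
= 6 - log10(1.1) = 5.96
pH = 14 - pOH = 14 - 5.96 = 8.04

8.04


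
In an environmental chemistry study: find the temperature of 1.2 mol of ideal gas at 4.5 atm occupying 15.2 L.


PV = nRT  (R = 0.08206 L·atm/(mol·K))
T = PV/(nR) = 4.5×15.2/(1.2×0.08206)
= 68.40/0.098472
= 694.61 K

694.61 K


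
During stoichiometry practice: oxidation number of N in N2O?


2x + (-2) = 0, so x = +1
Oxidation number: +1

+1


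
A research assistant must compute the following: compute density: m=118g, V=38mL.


ρ = mass/volume
= 118/38
= 3.105 g/mL

3.105 g/mL


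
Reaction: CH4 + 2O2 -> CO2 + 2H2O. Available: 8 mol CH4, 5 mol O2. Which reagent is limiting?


Mole ratio available / coefficient:
  CH4: 8/1 = 8.000
  O2: 5/2 = 2.500
Smaller ratio is limiting.

O2


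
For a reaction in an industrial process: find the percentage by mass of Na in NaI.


M(NaI) = 1×22.99 + 1×126.9 = 149.89 g/mol
Mass of Na = 1 × 22.99 = 22.99 g/mol
% Na = 22.99/149.89 × 100 = 15.34%

15.34%


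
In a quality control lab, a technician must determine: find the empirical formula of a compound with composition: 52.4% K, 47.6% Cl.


Assume 100 g sample. Moles of each element:
  K: 52.4/39.1 = 1.34 mol
  Cl: 47.6/35.45 = 1.343 mol
Divide by smallest (1.34):
  K: 1.34/1.34 = 1.0
  Cl: 1.343/1.34 = 1.0
Empirical formula: KCl

KCl


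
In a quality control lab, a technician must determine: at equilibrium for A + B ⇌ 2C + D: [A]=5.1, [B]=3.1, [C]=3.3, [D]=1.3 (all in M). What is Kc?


Kc = [C]^2[D]/([A][B])
= (3.3^2 × 1.3^1)/(5.1^1 × 3.1^1)
= 14.157/15.81
= 0.8954

0.8954


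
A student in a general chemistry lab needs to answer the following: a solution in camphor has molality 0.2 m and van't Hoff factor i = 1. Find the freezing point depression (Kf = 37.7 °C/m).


ΔTf = Kf × m × i
= 37.7 × 0.2 × 1
= 7.54 °C

7.54 °C


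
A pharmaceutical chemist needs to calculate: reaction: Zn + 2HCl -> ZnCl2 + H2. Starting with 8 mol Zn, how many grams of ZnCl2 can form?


Mole ratio ZnCl2:Zn = 1:1
n(ZnCl2) = 8 × 1/1 = 8.000 mol
mass = 8.000 × 136.28 = 1090.24 g

1090.24 g


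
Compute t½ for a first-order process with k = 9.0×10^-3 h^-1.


t½ = ln2/k = 0.693147/(9.0×10^-3 h^-1)
= 77.02 h

77.02 h


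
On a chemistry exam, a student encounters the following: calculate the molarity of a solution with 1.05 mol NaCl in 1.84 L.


M = n/V = 1.05/1.84 = 0.571 mol/L

0.571 M


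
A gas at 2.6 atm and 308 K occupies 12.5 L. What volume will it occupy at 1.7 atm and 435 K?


P1V1/T1 = P2V2/T2
V2 = P1V1T2/(T1P2)
= 2.6×12.5×435/(308×1.7)
= 27.001 L

27.001 L


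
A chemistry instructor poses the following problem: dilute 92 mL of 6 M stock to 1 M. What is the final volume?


C1V1 = C2V2
6 × 92 = 1 × V2
V2 = 552/1 = 552.0 mL

552.0 mL


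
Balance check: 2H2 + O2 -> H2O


Equation: 2H2 + O2 -> H2O
Check atoms: H: 4≠2, O: 2≠1
Not balanced

No, not balanced


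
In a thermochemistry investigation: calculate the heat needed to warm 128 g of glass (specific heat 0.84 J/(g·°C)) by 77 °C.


q = mcΔT = 128 × 0.84 × 77
= 8279.04 J

8279.04 J


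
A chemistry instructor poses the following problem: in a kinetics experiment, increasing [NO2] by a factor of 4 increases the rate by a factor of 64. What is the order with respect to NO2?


rate ∝ [NO2]^n
4^n = 64 → n = 3
Order in NO2: 3

3


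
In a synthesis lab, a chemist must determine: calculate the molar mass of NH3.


M(NH3) = 1×14.01 + 3×1.008
= 14.01 + 3.02
= 17.03 g/mol

17.03 g/mol


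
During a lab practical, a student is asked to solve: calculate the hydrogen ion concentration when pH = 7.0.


[H+] = 10^(-pH) = 10^(-7.0)
= 1.0×10^-7 M

1.0×10^-7 M


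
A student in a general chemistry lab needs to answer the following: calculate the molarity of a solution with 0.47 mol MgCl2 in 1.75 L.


M = n/V = 0.47/1.75 = 0.269 mol/L

0.269 M


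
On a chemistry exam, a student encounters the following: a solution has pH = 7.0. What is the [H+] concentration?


[H+] = 10^(-pH) = 10^(-7.0)
= 1.0×10^-7 M

1.0×10^-7 M


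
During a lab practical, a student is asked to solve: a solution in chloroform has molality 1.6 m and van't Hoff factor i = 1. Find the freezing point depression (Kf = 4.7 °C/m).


ΔTf = Kf × m × i
= 4.7 × 1.6 × 1
= 7.52 °C

7.52 °C


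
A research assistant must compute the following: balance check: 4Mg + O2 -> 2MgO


Equation: 4Mg + O2 -> 2MgO
Check atoms: Mg: 4≠2, O: 2=2
Not balanced

No, not balanced


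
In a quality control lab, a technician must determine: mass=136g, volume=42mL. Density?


ρ = mass/volume
= 136/42
= 3.238 g/mL

3.238 g/mL


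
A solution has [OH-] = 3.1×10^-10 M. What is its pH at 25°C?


pOH = -log10([OH-]) = -log10(3.1×10^-10)
= 10 - log10(3.1) = 9.51
pH = 14 - pOH = 14 - 9.51 = 4.49

4.49


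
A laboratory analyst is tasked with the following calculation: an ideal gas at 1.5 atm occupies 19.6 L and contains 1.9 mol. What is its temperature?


PV = nRT  (R = 0.08206 L·atm/(mol·K))
T = PV/(nR) = 1.5×19.6/(1.9×0.08206)
= 29.40/0.155914
= 188.57 K

188.57 K


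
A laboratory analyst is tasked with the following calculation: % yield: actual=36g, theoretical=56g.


% yield = actual/theoretical × 100
= 36/56 × 100
= 64.29%

64.29%


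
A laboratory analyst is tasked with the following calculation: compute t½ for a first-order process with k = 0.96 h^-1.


t½ = ln2/k = 0.693147/(0.96 h^-1)
= 0.7220 h

0.7220 h


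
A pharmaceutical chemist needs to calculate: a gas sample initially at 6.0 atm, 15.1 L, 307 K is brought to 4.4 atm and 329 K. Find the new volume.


P1V1/T1 = P2V2/T2
V2 = P1V1T2/(T1P2)
= 6.0×15.1×329/(307×4.4)
= 22.066 L

22.066 L


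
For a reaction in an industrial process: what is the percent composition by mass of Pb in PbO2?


M(PbO2) = 1×207.2 + 2×16.0 = 239.20 g/mol
Mass of Pb = 1 × 207.2 = 207.20 g/mol
% Pb = 207.20/239.20 × 100 = 86.62%

86.62%


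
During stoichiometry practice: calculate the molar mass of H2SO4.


M(H2SO4) = 2×1.008 + 1×32.07 + 4×16.0
= 2.02 + 32.07 + 64.0
= 98.09 g/mol

98.09 g/mol


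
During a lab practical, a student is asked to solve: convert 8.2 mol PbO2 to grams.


M(PbO2) = 239.2 g/mol
mass = n × M = 8.2 × 239.2 = 1961.44 g

1961.44 g


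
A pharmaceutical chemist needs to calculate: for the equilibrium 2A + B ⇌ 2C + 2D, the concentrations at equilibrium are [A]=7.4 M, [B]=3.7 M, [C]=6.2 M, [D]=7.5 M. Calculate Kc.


Kc = [C]^2[D]^2/([A]^2[B])
= (6.2^2 × 7.5^2)/(7.4^2 × 3.7^1)
= 2162.25/202.612
= 10.67

10.67


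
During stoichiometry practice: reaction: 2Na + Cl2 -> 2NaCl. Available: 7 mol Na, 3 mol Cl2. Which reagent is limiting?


Mole ratio available / coefficient:
  Na: 7/2 = 3.500
  Cl2: 3/1 = 3.000
Smaller ratio is limiting.

Cl2


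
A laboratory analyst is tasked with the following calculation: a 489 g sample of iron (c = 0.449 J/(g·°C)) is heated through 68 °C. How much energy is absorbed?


q = mcΔT = 489 × 0.449 × 68
= 14930.15 J

14930.15 J


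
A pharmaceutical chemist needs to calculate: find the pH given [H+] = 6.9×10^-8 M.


pH = -log10([H+]) = -log10(6.9×10^-8)
= 8 - log10(6.9)
= 8 - 0.84
= 7.16

7.16


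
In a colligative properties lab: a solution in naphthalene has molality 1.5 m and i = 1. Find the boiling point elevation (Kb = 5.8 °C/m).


ΔTb = Kb × m × i
= 5.8 × 1.5 × 1
= 8.7 °C

8.7 °C


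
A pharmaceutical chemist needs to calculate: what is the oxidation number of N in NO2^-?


x + 2(-2) = -1, so x = +3
Oxidation number: +3

+3


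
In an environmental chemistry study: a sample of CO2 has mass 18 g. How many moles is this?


M(CO2) = 44.01 g/mol
n = mass/M = 18/44.01 = 0.409 mol

0.409 mol


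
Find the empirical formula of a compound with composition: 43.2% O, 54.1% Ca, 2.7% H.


Assume 100 g sample. Moles of each element:
  O: 43.2/16.0 = 2.7 mol
  Ca: 54.1/40.08 = 1.35 mol
  H: 2.7/1.008 = 2.679 mol
Divide by smallest (1.35):
  O: 2.7/1.35 = 2.0
  Ca: 1.35/1.35 = 1.0
  H: 2.679/1.35 = 1.98
Empirical formula: CaO2H2

CaO2H2


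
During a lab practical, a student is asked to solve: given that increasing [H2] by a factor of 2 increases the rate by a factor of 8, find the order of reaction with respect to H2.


rate ∝ [H2]^n
2^n = 8 → n = 3
Order in H2: 3

3


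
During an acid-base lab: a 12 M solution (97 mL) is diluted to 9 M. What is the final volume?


C1V1 = C2V2
12 × 97 = 9 × V2
V2 = 1164/9 = 129.33 mL

129.33 mL


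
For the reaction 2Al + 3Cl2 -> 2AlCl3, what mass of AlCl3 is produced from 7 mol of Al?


Mole ratio AlCl3:Al = 2:2
n(AlCl3) = 7 × 2/2 = 7.000 mol
mass = 7.000 × 133.33 = 933.31 g

933.31 g


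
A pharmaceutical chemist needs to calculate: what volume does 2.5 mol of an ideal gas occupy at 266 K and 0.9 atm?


PV = nRT  (R = 0.08206 L·atm/(mol·K))
V = nRT/P = 2.5×0.08206×266/0.9
= 60.633 L

60.633 L


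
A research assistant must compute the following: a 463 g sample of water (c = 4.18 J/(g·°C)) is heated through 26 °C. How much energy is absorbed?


q = mcΔT = 463 × 4.18 × 26
= 50318.84 J

50318.84 J


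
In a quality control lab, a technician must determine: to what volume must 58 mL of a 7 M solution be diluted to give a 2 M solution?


C1V1 = C2V2
7 × 58 = 2 × V2
V2 = 406/2 = 203.0 mL

203.0 mL


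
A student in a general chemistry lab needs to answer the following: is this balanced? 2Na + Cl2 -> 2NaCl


Equation: 2Na + Cl2 -> 2NaCl
Check atoms: Cl: 2=2, Na: 2=2
Balanced

Yes, balanced


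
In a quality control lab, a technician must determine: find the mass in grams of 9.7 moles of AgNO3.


M(AgNO3) = 169.88 g/mol
mass = n × M = 9.7 × 169.88 = 1647.84 g

1647.84 g


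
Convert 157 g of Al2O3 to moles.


M(Al2O3) = 101.96 g/mol
n = mass/M = 157/101.96 = 1.5398 mol

1.5398 mol


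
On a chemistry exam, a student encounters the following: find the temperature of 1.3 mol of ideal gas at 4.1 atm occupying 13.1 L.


PV = nRT  (R = 0.08206 L·atm/(mol·K))
T = PV/(nR) = 4.1×13.1/(1.3×0.08206)
= 53.71/0.106678
= 503.48 K

503.48 K


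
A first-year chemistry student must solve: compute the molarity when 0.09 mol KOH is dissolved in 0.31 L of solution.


M = n/V = 0.09/0.31 = 0.290 mol/L

0.290 M


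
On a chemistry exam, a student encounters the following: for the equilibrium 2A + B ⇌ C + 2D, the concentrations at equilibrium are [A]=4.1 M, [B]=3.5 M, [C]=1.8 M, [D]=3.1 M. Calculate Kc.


Kc = [C][D]^2/([A]^2[B])
= (1.8^1 × 3.1^2)/(4.1^2 × 3.5^1)
= 17.298/58.835
= 0.2940

0.2940


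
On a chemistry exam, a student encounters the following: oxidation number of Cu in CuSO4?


Sulfate is -2, so Cu = +2
Oxidation number: +2

+2


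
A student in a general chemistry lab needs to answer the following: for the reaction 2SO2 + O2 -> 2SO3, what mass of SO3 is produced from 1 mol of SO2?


Mole ratio SO3:SO2 = 2:2
n(SO3) = 1 × 2/2 = 1.000 mol
mass = 1.000 × 80.07 = 80.07 g

80.07 g


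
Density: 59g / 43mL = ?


ρ = mass/volume
= 59/43
= 1.372 g/mL

1.372 g/mL


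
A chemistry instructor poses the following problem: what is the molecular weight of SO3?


M(SO3) = 1×32.07 + 3×16.0
= 32.07 + 48.0
= 80.07 g/mol

80.07 g/mol


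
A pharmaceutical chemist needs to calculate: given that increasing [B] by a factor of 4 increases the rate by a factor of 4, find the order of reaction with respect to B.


rate ∝ [B]^n
4^n = 4 → n = 1
Order in B: 1

1


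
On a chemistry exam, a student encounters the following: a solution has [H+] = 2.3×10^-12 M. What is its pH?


pH = -log10([H+]) = -log10(2.3×10^-12)
= 12 - log10(2.3)
= 12 - 0.36
= 11.64

11.64


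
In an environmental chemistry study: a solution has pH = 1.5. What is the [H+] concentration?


[H+] = 10^(-pH) = 10^(-1.5)
= 3.16×10^-2 M

3.16×10^-2 M


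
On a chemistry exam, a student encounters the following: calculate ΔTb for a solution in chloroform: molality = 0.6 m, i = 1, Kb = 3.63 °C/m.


ΔTb = Kb × m × i
= 3.63 × 0.6 × 1
= 2.178 °C

2.178 °C


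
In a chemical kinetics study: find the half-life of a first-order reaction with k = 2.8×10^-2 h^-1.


t½ = ln2/k = 0.693147/(2.8×10^-2 h^-1)
= 24.76 h

24.76 h


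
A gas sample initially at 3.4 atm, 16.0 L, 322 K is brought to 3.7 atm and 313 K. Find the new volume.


P1V1/T1 = P2V2/T2
V2 = P1V1T2/(T1P2)
= 3.4×16.0×313/(322×3.7)
= 14.292 L

14.292 L


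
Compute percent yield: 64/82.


% yield = actual/theoretical × 100
= 64/82 × 100
= 78.05%

78.05%


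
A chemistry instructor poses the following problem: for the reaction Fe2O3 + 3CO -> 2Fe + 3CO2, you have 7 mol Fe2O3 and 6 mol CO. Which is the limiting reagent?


Mole ratio available / coefficient:
  Fe2O3: 7/1 = 7.000
  CO: 6/3 = 2.000
Smaller ratio is limiting.

CO


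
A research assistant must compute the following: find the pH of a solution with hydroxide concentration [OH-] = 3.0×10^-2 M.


pOH = -log10([OH-]) = -log10(3.0×10^-2)
= 2 - log10(3.0) = 1.52
pH = 14 - pOH = 14 - 1.52 = 12.48

12.48


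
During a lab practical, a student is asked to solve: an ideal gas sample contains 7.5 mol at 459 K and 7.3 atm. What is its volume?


PV = nRT  (R = 0.08206 L·atm/(mol·K))
V = nRT/P = 7.5×0.08206×459/7.3
= 38.697 L

38.697 L


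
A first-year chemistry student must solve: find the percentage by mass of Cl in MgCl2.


M(MgCl2) = 1×24.31 + 2×35.45 = 95.21 g/mol
Mass of Cl = 2 × 35.45 = 70.90 g/mol
% Cl = 70.90/95.21 × 100 = 74.47%

74.47%


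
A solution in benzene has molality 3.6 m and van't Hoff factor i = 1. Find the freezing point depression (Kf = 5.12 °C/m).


ΔTf = Kf × m × i
= 5.12 × 3.6 × 1
= 18.432 °C

18.432 °C


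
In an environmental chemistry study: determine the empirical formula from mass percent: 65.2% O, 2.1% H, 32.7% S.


Assume 100 g sample. Moles of each element:
  O: 65.2/16.0 = 4.075 mol
  H: 2.1/1.008 = 2.083 mol
  S: 32.7/32.07 = 1.02 mol
Divide by smallest (1.02):
  O: 4.075/1.02 = 4.0
  H: 2.083/1.02 = 2.04
  S: 1.02/1.02 = 1.0
Empirical formula: H2SO4

H2SO4


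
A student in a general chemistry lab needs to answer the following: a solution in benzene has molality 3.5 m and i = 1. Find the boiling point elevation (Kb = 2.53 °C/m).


ΔTb = Kb × m × i
= 2.53 × 3.5 × 1
= 8.855 °C

8.855 °C


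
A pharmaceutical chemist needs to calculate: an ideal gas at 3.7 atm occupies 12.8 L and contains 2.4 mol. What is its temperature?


PV = nRT  (R = 0.08206 L·atm/(mol·K))
T = PV/(nR) = 3.7×12.8/(2.4×0.08206)
= 47.36/0.196944
= 240.47 K

240.47 K


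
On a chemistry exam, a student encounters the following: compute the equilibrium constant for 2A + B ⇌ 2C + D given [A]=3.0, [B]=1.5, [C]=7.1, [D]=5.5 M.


Kc = [C]^2[D]/([A]^2[B])
= (7.1^2 × 5.5^1)/(3.0^2 × 1.5^1)
= 277.255/13.5
= 20.54

20.54


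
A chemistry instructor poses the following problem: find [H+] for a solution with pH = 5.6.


[H+] = 10^(-pH) = 10^(-5.6)
= 2.51×10^-6 M

2.51×10^-6 M


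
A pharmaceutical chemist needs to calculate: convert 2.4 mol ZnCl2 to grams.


M(ZnCl2) = 136.28 g/mol
mass = n × M = 2.4 × 136.28 = 327.07 g

327.07 g


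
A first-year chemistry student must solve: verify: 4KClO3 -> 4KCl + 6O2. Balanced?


Equation: 4KClO3 -> 4KCl + 6O2
Check atoms: Cl: 4=4, K: 4=4, O: 12=12
Balanced

Yes, balanced


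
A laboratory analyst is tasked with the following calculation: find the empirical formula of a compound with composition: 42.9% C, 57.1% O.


Assume 100 g sample. Moles of each element:
  C: 42.9/12.01 = 3.572 mol
  O: 57.1/16.0 = 3.569 mol
Divide by smallest (3.569):
  C: 3.572/3.569 = 1.0
  O: 3.569/3.569 = 1.0
Empirical formula: CO

CO


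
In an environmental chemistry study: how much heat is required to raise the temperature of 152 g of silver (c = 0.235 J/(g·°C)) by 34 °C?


q = mcΔT = 152 × 0.235 × 34
= 1214.48 J

1214.48 J


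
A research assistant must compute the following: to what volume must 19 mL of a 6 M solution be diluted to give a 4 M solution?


C1V1 = C2V2
6 × 19 = 4 × V2
V2 = 114/4 = 28.5 mL

28.5 mL


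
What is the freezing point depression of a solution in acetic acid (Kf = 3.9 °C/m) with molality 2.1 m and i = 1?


ΔTf = Kf × m × i
= 3.9 × 2.1 × 1
= 8.19 °C

8.19 °C


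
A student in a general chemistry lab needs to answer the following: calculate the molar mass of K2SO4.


M(K2SO4) = 2×39.1 + 1×32.07 + 4×16.0
= 78.2 + 32.07 + 64.0
= 174.27 g/mol

174.27 g/mol


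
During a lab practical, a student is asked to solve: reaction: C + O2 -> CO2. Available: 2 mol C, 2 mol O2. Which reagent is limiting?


Mole ratio available / coefficient:
  C: 2/1 = 2.000
  O2: 2/1 = 2.000
Smaller ratio is limiting.

neither (stoichiometric); C and O2 are fully consumed


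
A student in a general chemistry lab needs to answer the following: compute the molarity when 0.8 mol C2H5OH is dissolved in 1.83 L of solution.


M = n/V = 0.8/1.83 = 0.437 mol/L

0.437 M


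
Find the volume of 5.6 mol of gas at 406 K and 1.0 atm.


PV = nRT  (R = 0.08206 L·atm/(mol·K))
V = nRT/P = 5.6×0.08206×406/1.0
= 186.572 L

186.572 L


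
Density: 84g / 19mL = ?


ρ = mass/volume
= 84/19
= 4.421 g/mL

4.421 g/mL


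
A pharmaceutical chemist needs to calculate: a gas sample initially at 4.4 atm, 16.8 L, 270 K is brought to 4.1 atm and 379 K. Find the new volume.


P1V1/T1 = P2V2/T2
V2 = P1V1T2/(T1P2)
= 4.4×16.8×379/(270×4.1)
= 25.308 L

25.308 L


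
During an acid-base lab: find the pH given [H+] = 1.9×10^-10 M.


pH = -log10([H+]) = -log10(1.9×10^-10)
= 10 - log10(1.9)
= 10 - 0.28
= 9.72

9.72


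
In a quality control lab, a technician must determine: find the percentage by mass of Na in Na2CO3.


M(Na2CO3) = 2×22.99 + 1×12.01 + 3×16.0 = 105.99 g/mol
Mass of Na = 2 × 22.99 = 45.98 g/mol
% Na = 45.98/105.99 × 100 = 43.38%

43.38%


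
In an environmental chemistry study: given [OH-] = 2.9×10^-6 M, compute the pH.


pOH = -log10([OH-]) = -log10(2.9×10^-6)
= 6 - log10(2.9) = 5.54
pH = 14 - pOH = 14 - 5.54 = 8.46

8.46


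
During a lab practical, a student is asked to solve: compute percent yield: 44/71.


% yield = actual/theoretical × 100
= 44/71 × 100
= 61.97%

61.97%


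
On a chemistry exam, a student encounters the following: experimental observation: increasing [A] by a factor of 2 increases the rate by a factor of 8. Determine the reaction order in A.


rate ∝ [A]^n
2^n = 8 → n = 3
Order in A: 3

3


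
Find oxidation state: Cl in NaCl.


halide: -1
Oxidation number: -1

-1


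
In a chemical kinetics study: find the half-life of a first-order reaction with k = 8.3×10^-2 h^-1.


t½ = ln2/k = 0.693147/(8.3×10^-2 h^-1)
= 8.351 h

8.351 h


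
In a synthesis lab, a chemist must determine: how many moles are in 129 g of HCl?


M(HCl) = 36.46 g/mol
n = mass/M = 129/36.46 = 3.5381 mol

3.5381 mol


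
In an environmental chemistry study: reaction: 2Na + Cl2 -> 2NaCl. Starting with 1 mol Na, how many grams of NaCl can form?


Mole ratio NaCl:Na = 2:2
n(NaCl) = 1 × 2/2 = 1.000 mol
mass = 1.000 × 58.44 = 58.44 g

58.44 g


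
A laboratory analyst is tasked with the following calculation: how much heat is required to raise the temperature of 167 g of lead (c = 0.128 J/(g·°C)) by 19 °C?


q = mcΔT = 167 × 0.128 × 19
= 406.14 J

406.14 J


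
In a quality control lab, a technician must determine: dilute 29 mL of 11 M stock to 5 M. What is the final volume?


C1V1 = C2V2
11 × 29 = 5 × V2
V2 = 319/5 = 63.8 mL

63.8 mL


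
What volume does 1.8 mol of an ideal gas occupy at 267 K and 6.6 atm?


PV = nRT  (R = 0.08206 L·atm/(mol·K))
V = nRT/P = 1.8×0.08206×267/6.6
= 5.975 L

5.975 L


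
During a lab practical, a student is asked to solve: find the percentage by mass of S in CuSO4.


M(CuSO4) = 1×63.55 + 1×32.07 + 4×16.0 = 159.62 g/mol
Mass of S = 1 × 32.07 = 32.07 g/mol
% S = 32.07/159.62 × 100 = 20.09%

20.09%


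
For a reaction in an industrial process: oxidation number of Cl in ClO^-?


x + (-2) = -1, so x = +1
Oxidation number: +1

+1


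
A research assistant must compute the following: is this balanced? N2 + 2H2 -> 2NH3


Equation: N2 + 2H2 -> 2NH3
Check atoms: H: 4≠6, N: 2=2
Not balanced

No, not balanced


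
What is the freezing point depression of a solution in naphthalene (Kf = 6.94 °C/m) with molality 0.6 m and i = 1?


ΔTf = Kf × m × i
= 6.94 × 0.6 × 1
= 4.164 °C

4.164 °C


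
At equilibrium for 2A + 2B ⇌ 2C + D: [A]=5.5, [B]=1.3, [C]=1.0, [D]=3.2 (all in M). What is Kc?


Kc = [C]^2[D]/([A]^2[B]^2)
= (1.0^2 × 3.2^1)/(5.5^2 × 1.3^2)
= 3.2/51.1225
= 0.06259

0.06259


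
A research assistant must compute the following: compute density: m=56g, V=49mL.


ρ = mass/volume
= 56/49
= 1.143 g/mL

1.143 g/mL


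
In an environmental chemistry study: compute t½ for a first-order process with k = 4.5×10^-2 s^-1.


t½ = ln2/k = 0.693147/(4.5×10^-2 s^-1)
= 15.40 s

15.40 s


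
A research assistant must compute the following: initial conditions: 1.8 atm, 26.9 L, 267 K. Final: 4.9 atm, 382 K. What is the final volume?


P1V1/T1 = P2V2/T2
V2 = P1V1T2/(T1P2)
= 1.8×26.9×382/(267×4.9)
= 14.138 L

14.138 L


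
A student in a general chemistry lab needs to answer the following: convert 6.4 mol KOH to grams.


M(KOH) = 56.11 g/mol
mass = n × M = 6.4 × 56.11 = 359.10 g

359.10 g


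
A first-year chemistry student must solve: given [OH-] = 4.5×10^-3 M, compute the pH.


pOH = -log10([OH-]) = -log10(4.5×10^-3)
= 3 - log10(4.5) = 2.35
pH = 14 - pOH = 14 - 2.35 = 11.65

11.65


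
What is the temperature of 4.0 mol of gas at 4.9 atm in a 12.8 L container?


PV = nRT  (R = 0.08206 L·atm/(mol·K))
T = PV/(nR) = 4.9×12.8/(4.0×0.08206)
= 62.72/0.328240
= 191.08 K

191.08 K


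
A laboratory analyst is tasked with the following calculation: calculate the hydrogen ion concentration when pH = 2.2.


[H+] = 10^(-pH) = 10^(-2.2)
= 6.31×10^-3 M

6.31×10^-3 M


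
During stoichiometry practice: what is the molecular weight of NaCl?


M(NaCl) = 1×22.99 + 1×35.45
= 22.99 + 35.45
= 58.44 g/mol

58.44 g/mol


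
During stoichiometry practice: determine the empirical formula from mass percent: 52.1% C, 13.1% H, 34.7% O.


Assume 100 g sample. Moles of each element:
  C: 52.1/12.01 = 4.338 mol
  H: 13.1/1.008 = 12.996 mol
  O: 34.7/16.0 = 2.169 mol
Divide by smallest (2.169):
  C: 4.338/2.169 = 2.0
  H: 12.996/2.169 = 5.99
  O: 2.169/2.169 = 1.0
Empirical formula: C2H6O

C2H6O


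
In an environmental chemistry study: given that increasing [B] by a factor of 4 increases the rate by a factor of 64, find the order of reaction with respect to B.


rate ∝ [B]^n
4^n = 64 → n = 3
Order in B: 3

3


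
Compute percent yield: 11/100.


% yield = actual/theoretical × 100
= 11/100 × 100
= 11.0%

11.0%


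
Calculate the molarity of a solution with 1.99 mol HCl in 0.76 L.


M = n/V = 1.99/0.76 = 2.618 mol/L

2.618 M


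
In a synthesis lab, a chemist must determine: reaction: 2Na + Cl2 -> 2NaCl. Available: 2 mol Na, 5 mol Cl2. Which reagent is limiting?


Mole ratio available / coefficient:
  Na: 2/2 = 1.000
  Cl2: 5/1 = 5.000
Smaller ratio is limiting.

Na


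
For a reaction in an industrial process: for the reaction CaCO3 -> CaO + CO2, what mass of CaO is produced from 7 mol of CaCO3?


Mole ratio CaO:CaCO3 = 1:1
n(CaO) = 7 × 1/1 = 7.000 mol
mass = 7.000 × 56.08 = 392.56 g

392.56 g


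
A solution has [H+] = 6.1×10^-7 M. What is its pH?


pH = -log10([H+]) = -log10(6.1×10^-7)
= 7 - log10(6.1)
= 7 - 0.79
= 6.21

6.21


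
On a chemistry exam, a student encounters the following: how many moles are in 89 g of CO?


M(CO) = 28.01 g/mol
n = mass/M = 89/28.01 = 3.1774 mol

3.1774 mol


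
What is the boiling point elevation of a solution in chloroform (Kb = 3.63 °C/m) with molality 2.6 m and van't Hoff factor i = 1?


ΔTb = Kb × m × i
= 3.63 × 2.6 × 1
= 9.438 °C

9.438 °C


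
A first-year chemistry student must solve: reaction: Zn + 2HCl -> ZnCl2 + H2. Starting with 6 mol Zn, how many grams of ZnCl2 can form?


Mole ratio ZnCl2:Zn = 1:1
n(ZnCl2) = 6 × 1/1 = 6.000 mol
mass = 6.000 × 136.28 = 817.68 g

817.68 g


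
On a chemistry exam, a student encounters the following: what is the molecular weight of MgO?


M(MgO) = 1×24.31 + 1×16.0
= 24.31 + 16.0
= 40.31 g/mol

40.31 g/mol


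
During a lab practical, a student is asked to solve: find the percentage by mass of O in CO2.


M(CO2) = 1×12.01 + 2×16.0 = 44.01 g/mol
Mass of O = 2 × 16.0 = 32.00 g/mol
% O = 32.00/44.01 × 100 = 72.71%

72.71%


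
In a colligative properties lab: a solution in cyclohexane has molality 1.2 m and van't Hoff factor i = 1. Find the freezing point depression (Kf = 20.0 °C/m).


ΔTf = Kf × m × i
= 20.0 × 1.2 × 1
= 24.0 °C

24.0 °C


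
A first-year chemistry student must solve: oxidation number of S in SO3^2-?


x + 3(-2) = -2, so x = +4
Oxidation number: +4

+4


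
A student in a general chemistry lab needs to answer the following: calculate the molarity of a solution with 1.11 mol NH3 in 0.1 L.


M = n/V = 1.11/0.1 = 11.100 mol/L

11.100 M


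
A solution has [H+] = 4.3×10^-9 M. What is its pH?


pH = -log10([H+]) = -log10(4.3×10^-9)
= 9 - log10(4.3)
= 9 - 0.63
= 8.37

8.37


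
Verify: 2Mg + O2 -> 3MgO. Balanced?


Equation: 2Mg + O2 -> 3MgO
Check atoms: Mg: 2≠3, O: 2≠3
Not balanced

No, not balanced


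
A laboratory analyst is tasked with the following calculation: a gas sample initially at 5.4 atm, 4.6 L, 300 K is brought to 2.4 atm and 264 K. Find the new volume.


P1V1/T1 = P2V2/T2
V2 = P1V1T2/(T1P2)
= 5.4×4.6×264/(300×2.4)
= 9.108 L

9.108 L


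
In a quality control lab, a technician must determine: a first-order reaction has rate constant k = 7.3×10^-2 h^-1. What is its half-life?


t½ = ln2/k = 0.693147/(7.3×10^-2 h^-1)
= 9.495 h

9.495 h
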